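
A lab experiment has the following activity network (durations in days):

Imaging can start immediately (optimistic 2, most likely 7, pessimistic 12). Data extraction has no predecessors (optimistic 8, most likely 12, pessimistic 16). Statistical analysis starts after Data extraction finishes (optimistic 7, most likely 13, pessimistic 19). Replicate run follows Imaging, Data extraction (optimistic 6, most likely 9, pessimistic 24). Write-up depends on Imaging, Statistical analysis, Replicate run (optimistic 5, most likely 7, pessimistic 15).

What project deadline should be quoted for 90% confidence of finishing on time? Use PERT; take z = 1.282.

te_Imaging = (2 + 4·7 + 12)/6 = 42/6 = 7; σ²_Imaging = ((12−2)/6)² = 2.778
te_Data extraction = (8 + 4·12 + 16)/6 = 72/6 = 12; σ²_Data extraction = ((16−8)/6)² = 1.778
te_Statistical analysis = (7 + 4·13 + 19)/6 = 78/6 = 13; σ²_Statistical analysis = ((19−7)/6)² = 4.000
te_Replicate run = (6 + 4·9 + 24)/6 = 66/6 = 11; σ²_Replicate run = ((24−6)/6)² = 9.000
te_Write-up = (5 + 4·7 + 15)/6 = 48/6 = 8; σ²_Write-up = ((15−5)/6)² = 2.778

Forward pass:
ES_Imaging = 0; EF_Imaging = 7
ES_Data extraction = 0; EF_Data extraction = 12
ES_Statistical analysis = 12; EF_Statistical analysis = 12+13 = 25
ES_Replicate run = max(EF_Imaging=7, EF_Data extraction=12) = 12; EF_Replicate run = 12+11 = 23
ES_Write-up = max(EF_Imaging=7, EF_Statistical analysis=25, EF_Replicate run=23) = 25; EF_Write-up = 25+8 = 33
Expected project duration μ = 33 days. Critical path: Data extraction → Statistical analysis → Write-up.

Variance along critical path = 1.778 + 4.000 + 2.778 = 8.556; σ = 2.925 days.
D = μ + z·σ = 33 + 1.282·2.925 = 36.7 days

36.7 days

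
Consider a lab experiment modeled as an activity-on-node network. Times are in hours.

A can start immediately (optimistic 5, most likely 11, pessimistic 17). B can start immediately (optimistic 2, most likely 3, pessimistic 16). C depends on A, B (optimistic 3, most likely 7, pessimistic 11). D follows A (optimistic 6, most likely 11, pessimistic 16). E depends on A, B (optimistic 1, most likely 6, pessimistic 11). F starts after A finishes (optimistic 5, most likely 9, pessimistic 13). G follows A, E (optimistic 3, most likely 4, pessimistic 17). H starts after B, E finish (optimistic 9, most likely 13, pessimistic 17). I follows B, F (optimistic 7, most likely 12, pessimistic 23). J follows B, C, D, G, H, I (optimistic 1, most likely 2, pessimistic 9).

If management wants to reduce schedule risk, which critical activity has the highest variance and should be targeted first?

te_A = (5 + 4·11 + 17)/6 = 66/6 = 11; σ²_A = ((17−5)/6)² = 4.000
te_B = (2 + 4·3 + 16)/6 = 30/6 = 5; σ²_B = ((16−2)/6)² = 5.444
te_C = (3 + 4·7 + 11)/6 = 42/6 = 7; σ²_C = ((11−3)/6)² = 1.778
te_D = (6 + 4·11 + 16)/6 = 66/6 = 11; σ²_D = ((16−6)/6)² = 2.778
te_E = (1 + 4·6 + 11)/6 = 36/6 = 6; σ²_E = ((11−1)/6)² = 2.778
te_F = (5 + 4·9 + 13)/6 = 54/6 = 9; σ²_F = ((13−5)/6)² = 1.778
te_G = (3 + 4·4 + 17)/6 = 36/6 = 6; σ²_G = ((17−3)/6)² = 5.444
te_H = (9 + 4·13 + 17)/6 = 78/6 = 13; σ²_H = ((17−9)/6)² = 1.778
te_I = (7 + 4·12 + 23)/6 = 78/6 = 13; σ²_I = ((23−7)/6)² = 7.111
te_J = (1 + 4·2 + 9)/6 = 18/6 = 3; σ²_J = ((9−1)/6)² = 1.778

Forward pass:
ES_A = 0; EF_A = 11
ES_B = 0; EF_B = 5
ES_C = max(EF_A=11, EF_B=5) = 11; EF_C = 11+7 = 18
ES_D = 11; EF_D = 11+11 = 22
ES_E = max(EF_A=11, EF_B=5) = 11; EF_E = 11+6 = 17
ES_F = 11; EF_F = 11+9 = 20
ES_G = max(EF_A=11, EF_E=17) = 17; EF_G = 17+6 = 23
ES_H = max(EF_B=5, EF_E=17) = 17; EF_H = 17+13 = 30
ES_I = max(EF_B=5, EF_F=20) = 20; EF_I = 20+13 = 33
ES_J = max(EF_B=5, EF_C=18, EF_D=22, EF_G=23, EF_H=30, EF_I=33) = 33; EF_J = 33+3 = 36
Expected project duration μ = 36 hours. Critical path: A → F → I → J.

Variances on critical path: σ²_A=4.000, σ²_F=1.778, σ²_I=7.111, σ²_J=1.778.
Largest is σ²_I = 7.111.

I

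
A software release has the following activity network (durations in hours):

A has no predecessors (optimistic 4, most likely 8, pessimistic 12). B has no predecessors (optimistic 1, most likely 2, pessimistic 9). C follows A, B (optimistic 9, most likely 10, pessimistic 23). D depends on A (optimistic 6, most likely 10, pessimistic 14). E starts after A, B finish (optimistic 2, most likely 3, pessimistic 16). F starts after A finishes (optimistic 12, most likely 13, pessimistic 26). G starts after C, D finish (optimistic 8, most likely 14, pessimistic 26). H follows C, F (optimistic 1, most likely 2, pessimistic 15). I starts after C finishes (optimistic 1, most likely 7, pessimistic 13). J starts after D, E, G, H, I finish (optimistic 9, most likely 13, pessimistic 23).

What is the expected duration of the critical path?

te_A = (4 + 4·8 + 12)/6 = 48/6 = 8
te_B = (1 + 4·2 + 9)/6 = 18/6 = 3
te_C = (9 + 4·10 + 23)/6 = 72/6 = 12
te_D = (6 + 4·10 + 14)/6 = 60/6 = 10
te_E = (2 + 4·3 + 16)/6 = 30/6 = 5
te_F = (12 + 4·13 + 26)/6 = 90/6 = 15
te_G = (8 + 4·14 + 26)/6 = 90/6 = 15
te_H = (1 + 4·2 + 15)/6 = 24/6 = 4
te_I = (1 + 4·7 + 13)/6 = 42/6 = 7
te_J = (9 + 4·13 + 23)/6 = 84/6 = 14

Forward pass:
ES_A = 0; EF_A = 8
ES_B = 0; EF_B = 3
ES_C = max(EF_A=8, EF_B=3) = 8; EF_C = 8+12 = 20
ES_D = 8; EF_D = 8+10 = 18
ES_E = max(EF_A=8, EF_B=3) = 8; EF_E = 8+5 = 13
ES_F = 8; EF_F = 8+15 = 23
ES_G = max(EF_C=20, EF_D=18) = 20; EF_G = 20+15 = 35
ES_H = max(EF_C=20, EF_F=23) = 23; EF_H = 23+4 = 27
ES_I = 20; EF_I = 20+7 = 27
ES_J = max(EF_D=18, EF_E=13, EF_G=35, EF_H=27, EF_I=27) = 35; EF_J = 35+14 = 49
Expected project duration μ = 49 hours. Critical path: A → C → G → J.

49 hours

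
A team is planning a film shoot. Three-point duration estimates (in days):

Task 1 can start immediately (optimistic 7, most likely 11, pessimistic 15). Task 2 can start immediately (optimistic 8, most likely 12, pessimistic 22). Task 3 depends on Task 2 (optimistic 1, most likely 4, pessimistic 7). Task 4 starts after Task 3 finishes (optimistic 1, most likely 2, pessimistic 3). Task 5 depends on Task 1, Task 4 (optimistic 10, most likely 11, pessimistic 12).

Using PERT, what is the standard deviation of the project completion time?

2.58 days

te_Task 1 = (7 + 4·11 + 15)/6 = 66/6 = 11; σ²_Task 1 = ((15−7)/6)² = 1.778
te_Task 2 = (8 + 4·12 + 22)/6 = 78/6 = 13; σ²_Task 2 = ((22−8)/6)² = 5.444
te_Task 3 = (1 + 4·4 + 7)/6 = 24/6 = 4; σ²_Task 3 = ((7−1)/6)² = 1.000
te_Task 4 = (1 + 4·2 + 3)/6 = 12/6 = 2; σ²_Task 4 = ((3−1)/6)² = 0.111
te_Task 5 = (10 + 4·11 + 12)/6 = 66/6 = 11; σ²_Task 5 = ((12−10)/6)² = 0.111

Forward pass:
ES_Task 1 = 0; EF_Task 1 = 11
ES_Task 2 = 0; EF_Task 2 = 13
ES_Task 3 = 13; EF_Task 3 = 13+4 = 17
ES_Task 4 = 17; EF_Task 4 = 17+2 = 19
ES_Task 5 = max(EF_Task 1=11, EF_Task 4=19) = 19; EF_Task 5 = 19+11 = 30
Expected project duration μ = 30 days. Critical path: Task 2 → Task 3 → Task 4 → Task 5.

Variance along critical path = 5.444 + 1.000 + 0.111 + 0.111 = 6.667
σ = √6.667 = 2.582 days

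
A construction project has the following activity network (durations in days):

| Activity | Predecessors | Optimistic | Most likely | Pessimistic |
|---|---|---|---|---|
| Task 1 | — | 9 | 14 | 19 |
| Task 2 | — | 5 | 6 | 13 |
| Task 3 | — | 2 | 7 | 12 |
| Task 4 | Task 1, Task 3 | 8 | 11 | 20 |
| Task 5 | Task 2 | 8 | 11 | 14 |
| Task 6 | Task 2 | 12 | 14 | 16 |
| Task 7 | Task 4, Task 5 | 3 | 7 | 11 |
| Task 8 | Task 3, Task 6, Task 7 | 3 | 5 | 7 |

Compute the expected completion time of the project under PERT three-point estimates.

te_Task 1 = (9 + 4·14 + 19)/6 = 84/6 = 14
te_Task 2 = (5 + 4·6 + 13)/6 = 42/6 = 7
te_Task 3 = (2 + 4·7 + 12)/6 = 42/6 = 7
te_Task 4 = (8 + 4·11 + 20)/6 = 72/6 = 12
te_Task 5 = (8 + 4·11 + 14)/6 = 66/6 = 11
te_Task 6 = (12 + 4·14 + 16)/6 = 84/6 = 14
te_Task 7 = (3 + 4·7 + 11)/6 = 42/6 = 7
te_Task 8 = (3 + 4·5 + 7)/6 = 30/6 = 5

Forward pass:
ES_Task 1 = 0; EF_Task 1 = 14
ES_Task 2 = 0; EF_Task 2 = 7
ES_Task 3 = 0; EF_Task 3 = 7
ES_Task 4 = max(EF_Task 1=14, EF_Task 3=7) = 14; EF_Task 4 = 14+12 = 26
ES_Task 5 = 7; EF_Task 5 = 7+11 = 18
ES_Task 6 = 7; EF_Task 6 = 7+14 = 21
ES_Task 7 = max(EF_Task 4=26, EF_Task 5=18) = 26; EF_Task 7 = 26+7 = 33
ES_Task 8 = max(EF_Task 3=7, EF_Task 6=21, EF_Task 7=33) = 33; EF_Task 8 = 33+5 = 38
Expected project duration μ = 38 days. Critical path: Task 1 → Task 4 → Task 7 → Task 8.

38 days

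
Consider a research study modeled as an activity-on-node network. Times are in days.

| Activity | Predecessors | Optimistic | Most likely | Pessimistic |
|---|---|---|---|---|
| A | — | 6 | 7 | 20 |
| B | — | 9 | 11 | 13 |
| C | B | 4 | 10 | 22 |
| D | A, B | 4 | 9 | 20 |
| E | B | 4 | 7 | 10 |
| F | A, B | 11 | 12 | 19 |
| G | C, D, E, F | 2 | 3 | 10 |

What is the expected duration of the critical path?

te_A = (6 + 4·7 + 20)/6 = 54/6 = 9
te_B = (9 + 4·11 + 13)/6 = 66/6 = 11
te_C = (4 + 4·10 + 22)/6 = 66/6 = 11
te_D = (4 + 4·9 + 20)/6 = 60/6 = 10
te_E = (4 + 4·7 + 10)/6 = 42/6 = 7
te_F = (11 + 4·12 + 19)/6 = 78/6 = 13
te_G = (2 + 4·3 + 10)/6 = 24/6 = 4

Forward pass:
ES_A = 0; EF_A = 9
ES_B = 0; EF_B = 11
ES_C = 11; EF_C = 11+11 = 22
ES_D = max(EF_A=9, EF_B=11) = 11; EF_D = 11+10 = 21
ES_E = 11; EF_E = 11+7 = 18
ES_F = max(EF_A=9, EF_B=11) = 11; EF_F = 11+13 = 24
ES_G = max(EF_C=22, EF_D=21, EF_E=18, EF_F=24) = 24; EF_G = 24+4 = 28
Expected project duration μ = 28 days. Critical path: B → F → G.

28 days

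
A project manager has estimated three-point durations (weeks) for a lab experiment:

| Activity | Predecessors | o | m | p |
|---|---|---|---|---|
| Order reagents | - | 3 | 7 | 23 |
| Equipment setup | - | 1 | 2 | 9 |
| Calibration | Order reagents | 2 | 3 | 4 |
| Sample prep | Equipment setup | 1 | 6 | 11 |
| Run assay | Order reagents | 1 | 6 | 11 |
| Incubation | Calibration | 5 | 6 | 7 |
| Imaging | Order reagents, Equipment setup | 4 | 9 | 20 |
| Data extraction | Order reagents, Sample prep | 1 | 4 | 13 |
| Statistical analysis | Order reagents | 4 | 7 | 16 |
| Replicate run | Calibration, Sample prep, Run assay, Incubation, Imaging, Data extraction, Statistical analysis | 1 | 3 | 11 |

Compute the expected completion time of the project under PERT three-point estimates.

te_Order reagents = (3 + 4·7 + 23)/6 = 54/6 = 9
te_Equipment setup = (1 + 4·2 + 9)/6 = 18/6 = 3
te_Calibration = (2 + 4·3 + 4)/6 = 18/6 = 3
te_Sample prep = (1 + 4·6 + 11)/6 = 36/6 = 6
te_Run assay = (1 + 4·6 + 11)/6 = 36/6 = 6
te_Incubation = (5 + 4·6 + 7)/6 = 36/6 = 6
te_Imaging = (4 + 4·9 + 20)/6 = 60/6 = 10
te_Data extraction = (1 + 4·4 + 13)/6 = 30/6 = 5
te_Statistical analysis = (4 + 4·7 + 16)/6 = 48/6 = 8
te_Replicate run = (1 + 4·3 + 11)/6 = 24/6 = 4

Forward pass:
ES_Order reagents = 0; EF_Order reagents = 9
ES_Equipment setup = 0; EF_Equipment setup = 3
ES_Calibration = 9; EF_Calibration = 9+3 = 12
ES_Sample prep = 3; EF_Sample prep = 3+6 = 9
ES_Run assay = 9; EF_Run assay = 9+6 = 15
ES_Incubation = 12; EF_Incubation = 12+6 = 18
ES_Imaging = max(EF_Order reagents=9, EF_Equipment setup=3) = 9; EF_Imaging = 9+10 = 19
ES_Data extraction = max(EF_Order reagents=9, EF_Sample prep=9) = 9; EF_Data extraction = 9+5 = 14
ES_Statistical analysis = 9; EF_Statistical analysis = 9+8 = 17
ES_Replicate run = max(EF_Calibration=12, EF_Sample prep=9, EF_Run assay=15, EF_Incubation=18, EF_Imaging=19, EF_Data extraction=14, EF_Statistical analysis=17) = 19; EF_Replicate run = 19+4 = 23
Expected project duration μ = 23 weeks. Critical path: Order reagents → Imaging → Replicate run.

23 weeks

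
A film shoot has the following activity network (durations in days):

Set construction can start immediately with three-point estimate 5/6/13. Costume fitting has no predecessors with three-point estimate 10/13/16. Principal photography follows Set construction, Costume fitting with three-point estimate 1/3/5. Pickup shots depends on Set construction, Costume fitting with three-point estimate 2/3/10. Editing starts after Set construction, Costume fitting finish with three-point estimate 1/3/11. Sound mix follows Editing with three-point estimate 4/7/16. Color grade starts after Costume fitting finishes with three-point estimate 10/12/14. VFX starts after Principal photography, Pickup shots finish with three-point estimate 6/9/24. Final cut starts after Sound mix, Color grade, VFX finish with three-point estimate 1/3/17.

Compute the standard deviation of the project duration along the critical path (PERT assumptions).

te_Set construction = (5 + 4·6 + 13)/6 = 42/6 = 7; σ²_Set construction = ((13−5)/6)² = 1.778
te_Costume fitting = (10 + 4·13 + 16)/6 = 78/6 = 13; σ²_Costume fitting = ((16−10)/6)² = 1.000
te_Principal photography = (1 + 4·3 + 5)/6 = 18/6 = 3; σ²_Principal photography = ((5−1)/6)² = 0.444
te_Pickup shots = (2 + 4·3 + 10)/6 = 24/6 = 4; σ²_Pickup shots = ((10−2)/6)² = 1.778
te_Editing = (1 + 4·3 + 11)/6 = 24/6 = 4; σ²_Editing = ((11−1)/6)² = 2.778
te_Sound mix = (4 + 4·7 + 16)/6 = 48/6 = 8; σ²_Sound mix = ((16−4)/6)² = 4.000
te_Color grade = (10 + 4·12 + 14)/6 = 72/6 = 12; σ²_Color grade = ((14−10)/6)² = 0.444
te_VFX = (6 + 4·9 + 24)/6 = 66/6 = 11; σ²_VFX = ((24−6)/6)² = 9.000
te_Final cut = (1 + 4·3 + 17)/6 = 30/6 = 5; σ²_Final cut = ((17−1)/6)² = 7.111

Forward pass:
ES_Set construction = 0; EF_Set construction = 7
ES_Costume fitting = 0; EF_Costume fitting = 13
ES_Principal photography = max(EF_Set construction=7, EF_Costume fitting=13) = 13; EF_Principal photography = 13+3 = 16
ES_Pickup shots = max(EF_Set construction=7, EF_Costume fitting=13) = 13; EF_Pickup shots = 13+4 = 17
ES_Editing = max(EF_Set construction=7, EF_Costume fitting=13) = 13; EF_Editing = 13+4 = 17
ES_Sound mix = 17; EF_Sound mix = 17+8 = 25
ES_Color grade = 13; EF_Color grade = 13+12 = 25
ES_VFX = max(EF_Principal photography=16, EF_Pickup shots=17) = 17; EF_VFX = 17+11 = 28
ES_Final cut = max(EF_Sound mix=25, EF_Color grade=25, EF_VFX=28) = 28; EF_Final cut = 28+5 = 33
Expected project duration μ = 33 days. Critical path: Costume fitting → Pickup shots → VFX → Final cut.

Variance along critical path = 1.000 + 1.778 + 9.000 + 7.111 = 18.889
σ = √18.889 = 4.346 days

4.35 days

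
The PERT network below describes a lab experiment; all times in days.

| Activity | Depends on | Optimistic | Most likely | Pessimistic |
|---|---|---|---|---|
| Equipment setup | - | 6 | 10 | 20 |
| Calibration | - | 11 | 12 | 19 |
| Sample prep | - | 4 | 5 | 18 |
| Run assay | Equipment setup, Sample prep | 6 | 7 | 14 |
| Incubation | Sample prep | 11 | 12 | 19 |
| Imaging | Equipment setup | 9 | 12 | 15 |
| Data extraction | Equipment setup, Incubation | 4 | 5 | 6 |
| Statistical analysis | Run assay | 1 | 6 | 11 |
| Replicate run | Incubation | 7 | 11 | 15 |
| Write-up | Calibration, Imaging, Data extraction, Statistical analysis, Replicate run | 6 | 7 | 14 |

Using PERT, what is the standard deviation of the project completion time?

te_Equipment setup = (6 + 4·10 + 20)/6 = 66/6 = 11; σ²_Equipment setup = ((20−6)/6)² = 5.444
te_Calibration = (11 + 4·12 + 19)/6 = 78/6 = 13; σ²_Calibration = ((19−11)/6)² = 1.778
te_Sample prep = (4 + 4·5 + 18)/6 = 42/6 = 7; σ²_Sample prep = ((18−4)/6)² = 5.444
te_Run assay = (6 + 4·7 + 14)/6 = 48/6 = 8; σ²_Run assay = ((14−6)/6)² = 1.778
te_Incubation = (11 + 4·12 + 19)/6 = 78/6 = 13; σ²_Incubation = ((19−11)/6)² = 1.778
te_Imaging = (9 + 4·12 + 15)/6 = 72/6 = 12; σ²_Imaging = ((15−9)/6)² = 1.000
te_Data extraction = (4 + 4·5 + 6)/6 = 30/6 = 5; σ²_Data extraction = ((6−4)/6)² = 0.111
te_Statistical analysis = (1 + 4·6 + 11)/6 = 36/6 = 6; σ²_Statistical analysis = ((11−1)/6)² = 2.778
te_Replicate run = (7 + 4·11 + 15)/6 = 66/6 = 11; σ²_Replicate run = ((15−7)/6)² = 1.778
te_Write-up = (6 + 4·7 + 14)/6 = 48/6 = 8; σ²_Write-up = ((14−6)/6)² = 1.778

Forward pass:
ES_Equipment setup = 0; EF_Equipment setup = 11
ES_Calibration = 0; EF_Calibration = 13
ES_Sample prep = 0; EF_Sample prep = 7
ES_Run assay = max(EF_Equipment setup=11, EF_Sample prep=7) = 11; EF_Run assay = 11+8 = 19
ES_Incubation = 7; EF_Incubation = 7+13 = 20
ES_Imaging = 11; EF_Imaging = 11+12 = 23
ES_Data extraction = max(EF_Equipment setup=11, EF_Incubation=20) = 20; EF_Data extraction = 20+5 = 25
ES_Statistical analysis = 19; EF_Statistical analysis = 19+6 = 25
ES_Replicate run = 20; EF_Replicate run = 20+11 = 31
ES_Write-up = max(EF_Calibration=13, EF_Imaging=23, EF_Data extraction=25, EF_Statistical analysis=25, EF_Replicate run=31) = 31; EF_Write-up = 31+8 = 39
Expected project duration μ = 39 days. Critical path: Sample prep → Incubation → Replicate run → Write-up.

Variance along critical path = 5.444 + 1.778 + 1.778 + 1.778 = 10.778
σ = √10.778 = 3.283 days

3.28 days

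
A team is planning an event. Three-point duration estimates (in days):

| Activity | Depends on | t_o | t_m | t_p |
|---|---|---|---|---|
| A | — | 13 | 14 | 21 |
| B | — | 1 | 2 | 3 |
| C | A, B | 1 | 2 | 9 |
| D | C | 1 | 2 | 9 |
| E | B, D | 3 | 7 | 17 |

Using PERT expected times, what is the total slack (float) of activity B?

te_A = (13 + 4·14 + 21)/6 = 90/6 = 15
te_B = (1 + 4·2 + 3)/6 = 12/6 = 2
te_C = (1 + 4·2 + 9)/6 = 18/6 = 3
te_D = (1 + 4·2 + 9)/6 = 18/6 = 3
te_E = (3 + 4·7 + 17)/6 = 48/6 = 8

Forward pass:
ES_A = 0; EF_A = 15
ES_B = 0; EF_B = 2
ES_C = max(EF_A=15, EF_B=2) = 15; EF_C = 15+3 = 18
ES_D = 18; EF_D = 18+3 = 21
ES_E = max(EF_B=2, EF_D=21) = 21; EF_E = 21+8 = 29
Expected project duration μ = 29 days. Critical path: A → C → D → E.

Backward pass:
LF_E = 29; LS_E = 29−8 = 21
LF_D = LS_E = 21; LS_D = 21−3 = 18
LF_C = LS_D = 18; LS_C = 18−3 = 15
LF_B = min(LS_C=15, LS_E=21) = 15; LS_B = 15−2 = 13
LF_A = LS_C = 15; LS_A = 15−15 = 0
Slack_B = LS_B − ES_B = 13 − 0 = 13

13 days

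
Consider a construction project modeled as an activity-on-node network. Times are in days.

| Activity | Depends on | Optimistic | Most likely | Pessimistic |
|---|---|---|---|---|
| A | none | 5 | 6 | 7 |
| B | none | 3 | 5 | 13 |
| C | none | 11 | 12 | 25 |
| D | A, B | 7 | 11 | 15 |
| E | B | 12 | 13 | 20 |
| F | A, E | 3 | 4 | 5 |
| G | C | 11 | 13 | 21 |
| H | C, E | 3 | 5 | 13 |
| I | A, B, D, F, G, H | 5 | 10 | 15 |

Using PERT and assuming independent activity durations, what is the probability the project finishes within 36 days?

0.273

te_A = (5 + 4·6 + 7)/6 = 36/6 = 6; σ²_A = ((7−5)/6)² = 0.111
te_B = (3 + 4·5 + 13)/6 = 36/6 = 6; σ²_B = ((13−3)/6)² = 2.778
te_C = (11 + 4·12 + 25)/6 = 84/6 = 14; σ²_C = ((25−11)/6)² = 5.444
te_D = (7 + 4·11 + 15)/6 = 66/6 = 11; σ²_D = ((15−7)/6)² = 1.778
te_E = (12 + 4·13 + 20)/6 = 84/6 = 14; σ²_E = ((20−12)/6)² = 1.778
te_F = (3 + 4·4 + 5)/6 = 24/6 = 4; σ²_F = ((5−3)/6)² = 0.111
te_G = (11 + 4·13 + 21)/6 = 84/6 = 14; σ²_G = ((21−11)/6)² = 2.778
te_H = (3 + 4·5 + 13)/6 = 36/6 = 6; σ²_H = ((13−3)/6)² = 2.778
te_I = (5 + 4·10 + 15)/6 = 60/6 = 10; σ²_I = ((15−5)/6)² = 2.778

Forward pass:
ES_A = 0; EF_A = 6
ES_B = 0; EF_B = 6
ES_C = 0; EF_C = 14
ES_D = max(EF_A=6, EF_B=6) = 6; EF_D = 6+11 = 17
ES_E = 6; EF_E = 6+14 = 20
ES_F = max(EF_A=6, EF_E=20) = 20; EF_F = 20+4 = 24
ES_G = 14; EF_G = 14+14 = 28
ES_H = max(EF_C=14, EF_E=20) = 20; EF_H = 20+6 = 26
ES_I = max(EF_A=6, EF_B=6, EF_D=17, EF_F=24, EF_G=28, EF_H=26) = 28; EF_I = 28+10 = 38
Expected project duration μ = 38 days. Critical path: C → G → I.

Variance along critical path = 5.444 + 2.778 + 2.778 = 11.000; σ = √11.000 = 3.317 days.
Z = (36 − 38) / 3.317 = -0.603
P(T ≤ 36) = Φ(-0.603) ≈ 0.273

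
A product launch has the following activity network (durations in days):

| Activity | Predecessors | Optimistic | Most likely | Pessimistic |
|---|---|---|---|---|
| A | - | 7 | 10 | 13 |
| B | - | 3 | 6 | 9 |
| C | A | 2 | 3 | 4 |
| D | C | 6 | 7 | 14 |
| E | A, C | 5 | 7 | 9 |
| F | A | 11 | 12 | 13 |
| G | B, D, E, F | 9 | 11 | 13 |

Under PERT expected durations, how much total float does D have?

1 days

te_A = (7 + 4·10 + 13)/6 = 60/6 = 10
te_B = (3 + 4·6 + 9)/6 = 36/6 = 6
te_C = (2 + 4·3 + 4)/6 = 18/6 = 3
te_D = (6 + 4·7 + 14)/6 = 48/6 = 8
te_E = (5 + 4·7 + 9)/6 = 42/6 = 7
te_F = (11 + 4·12 + 13)/6 = 72/6 = 12
te_G = (9 + 4·11 + 13)/6 = 66/6 = 11

Forward pass:
ES_A = 0; EF_A = 10
ES_B = 0; EF_B = 6
ES_C = 10; EF_C = 10+3 = 13
ES_D = 13; EF_D = 13+8 = 21
ES_E = max(EF_A=10, EF_C=13) = 13; EF_E = 13+7 = 20
ES_F = 10; EF_F = 10+12 = 22
ES_G = max(EF_B=6, EF_D=21, EF_E=20, EF_F=22) = 22; EF_G = 22+11 = 33
Expected project duration μ = 33 days. Critical path: A → F → G.

Backward pass:
LF_G = 33; LS_G = 33−11 = 22
LF_F = LS_G = 22; LS_F = 22−12 = 10
LF_E = LS_G = 22; LS_E = 22−7 = 15
LF_D = LS_G = 22; LS_D = 22−8 = 14
LF_C = min(LS_D=14, LS_E=15) = 14; LS_C = 14−3 = 11
LF_B = LS_G = 22; LS_B = 22−6 = 16
LF_A = min(LS_C=11, LS_E=15, LS_F=10) = 10; LS_A = 10−10 = 0
Slack_D = LS_D − ES_D = 14 − 13 = 1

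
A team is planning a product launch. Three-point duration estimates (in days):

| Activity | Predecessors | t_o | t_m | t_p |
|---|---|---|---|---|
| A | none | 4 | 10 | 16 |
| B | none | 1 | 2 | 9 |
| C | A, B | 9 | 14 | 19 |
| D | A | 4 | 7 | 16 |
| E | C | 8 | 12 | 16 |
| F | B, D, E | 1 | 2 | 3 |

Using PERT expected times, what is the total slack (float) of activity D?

18 days

te_A = (4 + 4·10 + 16)/6 = 60/6 = 10
te_B = (1 + 4·2 + 9)/6 = 18/6 = 3
te_C = (9 + 4·14 + 19)/6 = 84/6 = 14
te_D = (4 + 4·7 + 16)/6 = 48/6 = 8
te_E = (8 + 4·12 + 16)/6 = 72/6 = 12
te_F = (1 + 4·2 + 3)/6 = 12/6 = 2

Forward pass:
ES_A = 0; EF_A = 10
ES_B = 0; EF_B = 3
ES_C = max(EF_A=10, EF_B=3) = 10; EF_C = 10+14 = 24
ES_D = 10; EF_D = 10+8 = 18
ES_E = 24; EF_E = 24+12 = 36
ES_F = max(EF_B=3, EF_D=18, EF_E=36) = 36; EF_F = 36+2 = 38
Expected project duration μ = 38 days. Critical path: A → C → E → F.

Backward pass:
LF_F = 38; LS_F = 38−2 = 36
LF_E = LS_F = 36; LS_E = 36−12 = 24
LF_D = LS_F = 36; LS_D = 36−8 = 28
LF_C = LS_E = 24; LS_C = 24−14 = 10
LF_B = min(LS_C=10, LS_F=36) = 10; LS_B = 10−3 = 7
LF_A = min(LS_C=10, LS_D=28) = 10; LS_A = 10−10 = 0
Slack_D = LS_D − ES_D = 28 − 10 = 18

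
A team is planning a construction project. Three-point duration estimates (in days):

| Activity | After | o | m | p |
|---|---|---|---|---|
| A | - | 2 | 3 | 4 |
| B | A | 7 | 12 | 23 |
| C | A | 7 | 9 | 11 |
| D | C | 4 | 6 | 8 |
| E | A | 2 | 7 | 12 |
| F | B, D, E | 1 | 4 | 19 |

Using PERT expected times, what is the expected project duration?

24 days

te_A = (2 + 4·3 + 4)/6 = 18/6 = 3
te_B = (7 + 4·12 + 23)/6 = 78/6 = 13
te_C = (7 + 4·9 + 11)/6 = 54/6 = 9
te_D = (4 + 4·6 + 8)/6 = 36/6 = 6
te_E = (2 + 4·7 + 12)/6 = 42/6 = 7
te_F = (1 + 4·4 + 19)/6 = 36/6 = 6

Forward pass:
ES_A = 0; EF_A = 3
ES_B = 3; EF_B = 3+13 = 16
ES_C = 3; EF_C = 3+9 = 12
ES_D = 12; EF_D = 12+6 = 18
ES_E = 3; EF_E = 3+7 = 10
ES_F = max(EF_B=16, EF_D=18, EF_E=10) = 18; EF_F = 18+6 = 24
Expected project duration μ = 24 days. Critical path: A → C → D → F.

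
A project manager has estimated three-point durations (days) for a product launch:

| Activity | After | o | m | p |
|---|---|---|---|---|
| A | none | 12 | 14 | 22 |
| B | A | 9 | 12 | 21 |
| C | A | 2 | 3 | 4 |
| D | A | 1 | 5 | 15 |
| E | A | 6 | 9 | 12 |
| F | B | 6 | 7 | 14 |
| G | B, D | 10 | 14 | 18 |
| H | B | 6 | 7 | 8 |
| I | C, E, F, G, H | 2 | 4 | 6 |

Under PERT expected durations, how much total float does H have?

te_A = (12 + 4·14 + 22)/6 = 90/6 = 15
te_B = (9 + 4·12 + 21)/6 = 78/6 = 13
te_C = (2 + 4·3 + 4)/6 = 18/6 = 3
te_D = (1 + 4·5 + 15)/6 = 36/6 = 6
te_E = (6 + 4·9 + 12)/6 = 54/6 = 9
te_F = (6 + 4·7 + 14)/6 = 48/6 = 8
te_G = (10 + 4·14 + 18)/6 = 84/6 = 14
te_H = (6 + 4·7 + 8)/6 = 42/6 = 7
te_I = (2 + 4·4 + 6)/6 = 24/6 = 4

Forward pass:
ES_A = 0; EF_A = 15
ES_B = 15; EF_B = 15+13 = 28
ES_C = 15; EF_C = 15+3 = 18
ES_D = 15; EF_D = 15+6 = 21
ES_E = 15; EF_E = 15+9 = 24
ES_F = 28; EF_F = 28+8 = 36
ES_G = max(EF_B=28, EF_D=21) = 28; EF_G = 28+14 = 42
ES_H = 28; EF_H = 28+7 = 35
ES_I = max(EF_C=18, EF_E=24, EF_F=36, EF_G=42, EF_H=35) = 42; EF_I = 42+4 = 46
Expected project duration μ = 46 days. Critical path: A → B → G → I.

Backward pass:
LF_I = 46; LS_I = 46−4 = 42
LF_H = LS_I = 42; LS_H = 42−7 = 35
LF_G = LS_I = 42; LS_G = 42−14 = 28
LF_F = LS_I = 42; LS_F = 42−8 = 34
LF_E = LS_I = 42; LS_E = 42−9 = 33
LF_D = LS_G = 28; LS_D = 28−6 = 22
LF_C = LS_I = 42; LS_C = 42−3 = 39
LF_B = min(LS_F=34, LS_G=28, LS_H=35) = 28; LS_B = 28−13 = 15
LF_A = min(LS_B=15, LS_C=39, LS_D=22, LS_E=33) = 15; LS_A = 15−15 = 0
Slack_H = LS_H − ES_H = 35 − 28 = 7

7 days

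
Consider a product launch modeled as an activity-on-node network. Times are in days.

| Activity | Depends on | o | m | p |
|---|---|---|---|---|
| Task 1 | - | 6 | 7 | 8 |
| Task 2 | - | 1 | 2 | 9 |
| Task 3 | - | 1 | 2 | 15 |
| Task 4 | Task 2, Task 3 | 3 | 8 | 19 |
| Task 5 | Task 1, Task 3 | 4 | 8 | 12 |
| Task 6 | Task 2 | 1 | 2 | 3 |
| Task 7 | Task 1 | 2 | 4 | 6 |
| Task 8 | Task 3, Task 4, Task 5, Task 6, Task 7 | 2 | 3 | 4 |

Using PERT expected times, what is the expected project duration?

18 days

te_Task 1 = (6 + 4·7 + 8)/6 = 42/6 = 7
te_Task 2 = (1 + 4·2 + 9)/6 = 18/6 = 3
te_Task 3 = (1 + 4·2 + 15)/6 = 24/6 = 4
te_Task 4 = (3 + 4·8 + 19)/6 = 54/6 = 9
te_Task 5 = (4 + 4·8 + 12)/6 = 48/6 = 8
te_Task 6 = (1 + 4·2 + 3)/6 = 12/6 = 2
te_Task 7 = (2 + 4·4 + 6)/6 = 24/6 = 4
te_Task 8 = (2 + 4·3 + 4)/6 = 18/6 = 3

Forward pass:
ES_Task 1 = 0; EF_Task 1 = 7
ES_Task 2 = 0; EF_Task 2 = 3
ES_Task 3 = 0; EF_Task 3 = 4
ES_Task 4 = max(EF_Task 2=3, EF_Task 3=4) = 4; EF_Task 4 = 4+9 = 13
ES_Task 5 = max(EF_Task 1=7, EF_Task 3=4) = 7; EF_Task 5 = 7+8 = 15
ES_Task 6 = 3; EF_Task 6 = 3+2 = 5
ES_Task 7 = 7; EF_Task 7 = 7+4 = 11
ES_Task 8 = max(EF_Task 3=4, EF_Task 4=13, EF_Task 5=15, EF_Task 6=5, EF_Task 7=11) = 15; EF_Task 8 = 15+3 = 18
Expected project duration μ = 18 days. Critical path: Task 1 → Task 5 → Task 8.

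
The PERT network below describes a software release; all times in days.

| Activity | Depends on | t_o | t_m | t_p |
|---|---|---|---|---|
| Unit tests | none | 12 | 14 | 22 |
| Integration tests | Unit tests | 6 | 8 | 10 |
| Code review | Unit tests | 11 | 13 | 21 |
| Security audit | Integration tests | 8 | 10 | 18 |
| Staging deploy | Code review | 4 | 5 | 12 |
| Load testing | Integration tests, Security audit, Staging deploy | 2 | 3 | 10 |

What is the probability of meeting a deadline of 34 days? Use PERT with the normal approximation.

0.049

te_Unit tests = (12 + 4·14 + 22)/6 = 90/6 = 15; σ²_Unit tests = ((22−12)/6)² = 2.778
te_Integration tests = (6 + 4·8 + 10)/6 = 48/6 = 8; σ²_Integration tests = ((10−6)/6)² = 0.444
te_Code review = (11 + 4·13 + 21)/6 = 84/6 = 14; σ²_Code review = ((21−11)/6)² = 2.778
te_Security audit = (8 + 4·10 + 18)/6 = 66/6 = 11; σ²_Security audit = ((18−8)/6)² = 2.778
te_Staging deploy = (4 + 4·5 + 12)/6 = 36/6 = 6; σ²_Staging deploy = ((12−4)/6)² = 1.778
te_Load testing = (2 + 4·3 + 10)/6 = 24/6 = 4; σ²_Load testing = ((10−2)/6)² = 1.778

Forward pass:
ES_Unit tests = 0; EF_Unit tests = 15
ES_Integration tests = 15; EF_Integration tests = 15+8 = 23
ES_Code review = 15; EF_Code review = 15+14 = 29
ES_Security audit = 23; EF_Security audit = 23+11 = 34
ES_Staging deploy = 29; EF_Staging deploy = 29+6 = 35
ES_Load testing = max(EF_Integration tests=23, EF_Security audit=34, EF_Staging deploy=35) = 35; EF_Load testing = 35+4 = 39
Expected project duration μ = 39 days. Critical path: Unit tests → Code review → Staging deploy → Load testing.

Variance along critical path = 2.778 + 2.778 + 1.778 + 1.778 = 9.111; σ = √9.111 = 3.018 days.
Z = (34 − 39) / 3.018 = -1.656
P(T ≤ 34) = Φ(-1.656) ≈ 0.049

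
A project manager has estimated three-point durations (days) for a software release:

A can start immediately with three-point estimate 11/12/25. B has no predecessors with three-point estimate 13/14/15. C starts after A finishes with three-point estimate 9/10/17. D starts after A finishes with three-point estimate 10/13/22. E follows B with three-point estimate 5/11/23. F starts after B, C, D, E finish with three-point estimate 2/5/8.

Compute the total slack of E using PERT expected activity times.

2 days

te_A = (11 + 4·12 + 25)/6 = 84/6 = 14
te_B = (13 + 4·14 + 15)/6 = 84/6 = 14
te_C = (9 + 4·10 + 17)/6 = 66/6 = 11
te_D = (10 + 4·13 + 22)/6 = 84/6 = 14
te_E = (5 + 4·11 + 23)/6 = 72/6 = 12
te_F = (2 + 4·5 + 8)/6 = 30/6 = 5

Forward pass:
ES_A = 0; EF_A = 14
ES_B = 0; EF_B = 14
ES_C = 14; EF_C = 14+11 = 25
ES_D = 14; EF_D = 14+14 = 28
ES_E = 14; EF_E = 14+12 = 26
ES_F = max(EF_B=14, EF_C=25, EF_D=28, EF_E=26) = 28; EF_F = 28+5 = 33
Expected project duration μ = 33 days. Critical path: A → D → F.

Backward pass:
LF_F = 33; LS_F = 33−5 = 28
LF_E = LS_F = 28; LS_E = 28−12 = 16
LF_D = LS_F = 28; LS_D = 28−14 = 14
LF_C = LS_F = 28; LS_C = 28−11 = 17
LF_B = min(LS_E=16, LS_F=28) = 16; LS_B = 16−14 = 2
LF_A = min(LS_C=17, LS_D=14) = 14; LS_A = 14−14 = 0
Slack_E = LS_E − ES_E = 16 − 14 = 2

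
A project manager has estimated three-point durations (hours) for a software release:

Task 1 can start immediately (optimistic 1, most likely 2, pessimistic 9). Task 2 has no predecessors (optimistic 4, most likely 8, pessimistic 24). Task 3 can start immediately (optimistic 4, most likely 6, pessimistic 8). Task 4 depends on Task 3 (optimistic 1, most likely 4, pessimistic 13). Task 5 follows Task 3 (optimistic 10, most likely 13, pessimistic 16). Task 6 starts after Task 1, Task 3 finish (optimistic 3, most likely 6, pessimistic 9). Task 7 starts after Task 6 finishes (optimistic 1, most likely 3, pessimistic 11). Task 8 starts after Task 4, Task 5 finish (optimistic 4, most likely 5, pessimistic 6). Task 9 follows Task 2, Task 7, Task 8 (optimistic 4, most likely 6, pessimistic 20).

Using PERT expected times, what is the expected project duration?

te_Task 1 = (1 + 4·2 + 9)/6 = 18/6 = 3
te_Task 2 = (4 + 4·8 + 24)/6 = 60/6 = 10
te_Task 3 = (4 + 4·6 + 8)/6 = 36/6 = 6
te_Task 4 = (1 + 4·4 + 13)/6 = 30/6 = 5
te_Task 5 = (10 + 4·13 + 16)/6 = 78/6 = 13
te_Task 6 = (3 + 4·6 + 9)/6 = 36/6 = 6
te_Task 7 = (1 + 4·3 + 11)/6 = 24/6 = 4
te_Task 8 = (4 + 4·5 + 6)/6 = 30/6 = 5
te_Task 9 = (4 + 4·6 + 20)/6 = 48/6 = 8

Forward pass:
ES_Task 1 = 0; EF_Task 1 = 3
ES_Task 2 = 0; EF_Task 2 = 10
ES_Task 3 = 0; EF_Task 3 = 6
ES_Task 4 = 6; EF_Task 4 = 6+5 = 11
ES_Task 5 = 6; EF_Task 5 = 6+13 = 19
ES_Task 6 = max(EF_Task 1=3, EF_Task 3=6) = 6; EF_Task 6 = 6+6 = 12
ES_Task 7 = 12; EF_Task 7 = 12+4 = 16
ES_Task 8 = max(EF_Task 4=11, EF_Task 5=19) = 19; EF_Task 8 = 19+5 = 24
ES_Task 9 = max(EF_Task 2=10, EF_Task 7=16, EF_Task 8=24) = 24; EF_Task 9 = 24+8 = 32
Expected project duration μ = 32 hours. Critical path: Task 3 → Task 5 → Task 8 → Task 9.

32 hours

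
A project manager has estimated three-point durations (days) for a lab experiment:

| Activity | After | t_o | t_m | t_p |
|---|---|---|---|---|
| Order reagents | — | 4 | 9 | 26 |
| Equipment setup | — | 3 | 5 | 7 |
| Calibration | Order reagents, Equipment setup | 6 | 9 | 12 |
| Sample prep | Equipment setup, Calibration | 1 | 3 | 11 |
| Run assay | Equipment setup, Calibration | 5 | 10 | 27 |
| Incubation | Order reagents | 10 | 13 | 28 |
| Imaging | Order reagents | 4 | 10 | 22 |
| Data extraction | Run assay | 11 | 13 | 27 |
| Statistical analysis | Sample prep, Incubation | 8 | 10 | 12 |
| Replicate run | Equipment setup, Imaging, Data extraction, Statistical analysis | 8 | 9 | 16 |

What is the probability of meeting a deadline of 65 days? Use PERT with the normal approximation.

te_Order reagents = (4 + 4·9 + 26)/6 = 66/6 = 11; σ²_Order reagents = ((26−4)/6)² = 13.444
te_Equipment setup = (3 + 4·5 + 7)/6 = 30/6 = 5; σ²_Equipment setup = ((7−3)/6)² = 0.444
te_Calibration = (6 + 4·9 + 12)/6 = 54/6 = 9; σ²_Calibration = ((12−6)/6)² = 1.000
te_Sample prep = (1 + 4·3 + 11)/6 = 24/6 = 4; σ²_Sample prep = ((11−1)/6)² = 2.778
te_Run assay = (5 + 4·10 + 27)/6 = 72/6 = 12; σ²_Run assay = ((27−5)/6)² = 13.444
te_Incubation = (10 + 4·13 + 28)/6 = 90/6 = 15; σ²_Incubation = ((28−10)/6)² = 9.000
te_Imaging = (4 + 4·10 + 22)/6 = 66/6 = 11; σ²_Imaging = ((22−4)/6)² = 9.000
te_Data extraction = (11 + 4·13 + 27)/6 = 90/6 = 15; σ²_Data extraction = ((27−11)/6)² = 7.111
te_Statistical analysis = (8 + 4·10 + 12)/6 = 60/6 = 10; σ²_Statistical analysis = ((12−8)/6)² = 0.444
te_Replicate run = (8 + 4·9 + 16)/6 = 60/6 = 10; σ²_Replicate run = ((16−8)/6)² = 1.778

Forward pass:
ES_Order reagents = 0; EF_Order reagents = 11
ES_Equipment setup = 0; EF_Equipment setup = 5
ES_Calibration = max(EF_Order reagents=11, EF_Equipment setup=5) = 11; EF_Calibration = 11+9 = 20
ES_Sample prep = max(EF_Equipment setup=5, EF_Calibration=20) = 20; EF_Sample prep = 20+4 = 24
ES_Run assay = max(EF_Equipment setup=5, EF_Calibration=20) = 20; EF_Run assay = 20+12 = 32
ES_Incubation = 11; EF_Incubation = 11+15 = 26
ES_Imaging = 11; EF_Imaging = 11+11 = 22
ES_Data extraction = 32; EF_Data extraction = 32+15 = 47
ES_Statistical analysis = max(EF_Sample prep=24, EF_Incubation=26) = 26; EF_Statistical analysis = 26+10 = 36
ES_Replicate run = max(EF_Equipment setup=5, EF_Imaging=22, EF_Data extraction=47, EF_Statistical analysis=36) = 47; EF_Replicate run = 47+10 = 57
Expected project duration μ = 57 days. Critical path: Order reagents → Calibration → Run assay → Data extraction → Replicate run.

Variance along critical path = 13.444 + 1.000 + 13.444 + 7.111 + 1.778 = 36.778; σ = √36.778 = 6.064 days.
Z = (65 − 57) / 6.064 = 1.319
P(T ≤ 65) = Φ(1.319) ≈ 0.906

0.906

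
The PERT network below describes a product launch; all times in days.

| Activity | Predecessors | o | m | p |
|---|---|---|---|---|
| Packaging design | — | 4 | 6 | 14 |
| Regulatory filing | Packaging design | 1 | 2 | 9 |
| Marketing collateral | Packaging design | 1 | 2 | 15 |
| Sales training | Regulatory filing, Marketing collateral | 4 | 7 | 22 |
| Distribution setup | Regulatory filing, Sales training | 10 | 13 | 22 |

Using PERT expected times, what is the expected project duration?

te_Packaging design = (4 + 4·6 + 14)/6 = 42/6 = 7
te_Regulatory filing = (1 + 4·2 + 9)/6 = 18/6 = 3
te_Marketing collateral = (1 + 4·2 + 15)/6 = 24/6 = 4
te_Sales training = (4 + 4·7 + 22)/6 = 54/6 = 9
te_Distribution setup = (10 + 4·13 + 22)/6 = 84/6 = 14

Forward pass:
ES_Packaging design = 0; EF_Packaging design = 7
ES_Regulatory filing = 7; EF_Regulatory filing = 7+3 = 10
ES_Marketing collateral = 7; EF_Marketing collateral = 7+4 = 11
ES_Sales training = max(EF_Regulatory filing=10, EF_Marketing collateral=11) = 11; EF_Sales training = 11+9 = 20
ES_Distribution setup = max(EF_Regulatory filing=10, EF_Sales training=20) = 20; EF_Distribution setup = 20+14 = 34
Expected project duration μ = 34 days. Critical path: Packaging design → Marketing collateral → Sales training → Distribution setup.

34 days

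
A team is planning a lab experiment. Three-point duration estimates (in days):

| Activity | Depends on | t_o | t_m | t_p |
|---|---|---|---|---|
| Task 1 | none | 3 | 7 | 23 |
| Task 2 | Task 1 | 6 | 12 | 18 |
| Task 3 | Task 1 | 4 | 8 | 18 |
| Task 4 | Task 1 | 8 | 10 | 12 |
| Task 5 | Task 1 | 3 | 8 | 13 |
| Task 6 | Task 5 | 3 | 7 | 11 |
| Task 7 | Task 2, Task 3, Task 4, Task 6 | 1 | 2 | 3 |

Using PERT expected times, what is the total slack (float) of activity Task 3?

6 days

te_Task 1 = (3 + 4·7 + 23)/6 = 54/6 = 9
te_Task 2 = (6 + 4·12 + 18)/6 = 72/6 = 12
te_Task 3 = (4 + 4·8 + 18)/6 = 54/6 = 9
te_Task 4 = (8 + 4·10 + 12)/6 = 60/6 = 10
te_Task 5 = (3 + 4·8 + 13)/6 = 48/6 = 8
te_Task 6 = (3 + 4·7 + 11)/6 = 42/6 = 7
te_Task 7 = (1 + 4·2 + 3)/6 = 12/6 = 2

Forward pass:
ES_Task 1 = 0; EF_Task 1 = 9
ES_Task 2 = 9; EF_Task 2 = 9+12 = 21
ES_Task 3 = 9; EF_Task 3 = 9+9 = 18
ES_Task 4 = 9; EF_Task 4 = 9+10 = 19
ES_Task 5 = 9; EF_Task 5 = 9+8 = 17
ES_Task 6 = 17; EF_Task 6 = 17+7 = 24
ES_Task 7 = max(EF_Task 2=21, EF_Task 3=18, EF_Task 4=19, EF_Task 6=24) = 24; EF_Task 7 = 24+2 = 26
Expected project duration μ = 26 days. Critical path: Task 1 → Task 5 → Task 6 → Task 7.

Backward pass:
LF_Task 7 = 26; LS_Task 7 = 26−2 = 24
LF_Task 6 = LS_Task 7 = 24; LS_Task 6 = 24−7 = 17
LF_Task 5 = LS_Task 6 = 17; LS_Task 5 = 17−8 = 9
LF_Task 4 = LS_Task 7 = 24; LS_Task 4 = 24−10 = 14
LF_Task 3 = LS_Task 7 = 24; LS_Task 3 = 24−9 = 15
LF_Task 2 = LS_Task 7 = 24; LS_Task 2 = 24−12 = 12
LF_Task 1 = min(LS_Task 2=12, LS_Task 3=15, LS_Task 4=14, LS_Task 5=9) = 9; LS_Task 1 = 9−9 = 0
Slack_Task 3 = LS_Task 3 − ES_Task 3 = 15 − 9 = 6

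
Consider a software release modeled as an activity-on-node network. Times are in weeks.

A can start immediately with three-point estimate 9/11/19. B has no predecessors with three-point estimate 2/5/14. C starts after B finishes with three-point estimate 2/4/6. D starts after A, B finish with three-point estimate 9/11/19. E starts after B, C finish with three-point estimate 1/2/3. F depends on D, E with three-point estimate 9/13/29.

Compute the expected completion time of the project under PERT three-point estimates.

te_A = (9 + 4·11 + 19)/6 = 72/6 = 12
te_B = (2 + 4·5 + 14)/6 = 36/6 = 6
te_C = (2 + 4·4 + 6)/6 = 24/6 = 4
te_D = (9 + 4·11 + 19)/6 = 72/6 = 12
te_E = (1 + 4·2 + 3)/6 = 12/6 = 2
te_F = (9 + 4·13 + 29)/6 = 90/6 = 15

Forward pass:
ES_A = 0; EF_A = 12
ES_B = 0; EF_B = 6
ES_C = 6; EF_C = 6+4 = 10
ES_D = max(EF_A=12, EF_B=6) = 12; EF_D = 12+12 = 24
ES_E = max(EF_B=6, EF_C=10) = 10; EF_E = 10+2 = 12
ES_F = max(EF_D=24, EF_E=12) = 24; EF_F = 24+15 = 39
Expected project duration μ = 39 weeks. Critical path: A → D → F.

39 weeks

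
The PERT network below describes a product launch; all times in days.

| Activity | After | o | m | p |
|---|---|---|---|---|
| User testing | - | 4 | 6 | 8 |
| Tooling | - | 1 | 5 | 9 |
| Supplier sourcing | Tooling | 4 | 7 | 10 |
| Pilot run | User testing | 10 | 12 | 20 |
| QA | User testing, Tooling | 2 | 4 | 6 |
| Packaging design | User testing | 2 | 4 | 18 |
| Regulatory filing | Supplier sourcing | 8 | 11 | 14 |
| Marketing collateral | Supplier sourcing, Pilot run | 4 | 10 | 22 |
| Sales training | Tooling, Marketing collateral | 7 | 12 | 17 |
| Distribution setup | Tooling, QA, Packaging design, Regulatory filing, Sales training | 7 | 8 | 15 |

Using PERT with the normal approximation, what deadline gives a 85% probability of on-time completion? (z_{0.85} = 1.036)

55.2 days

te_User testing = (4 + 4·6 + 8)/6 = 36/6 = 6; σ²_User testing = ((8−4)/6)² = 0.444
te_Tooling = (1 + 4·5 + 9)/6 = 30/6 = 5; σ²_Tooling = ((9−1)/6)² = 1.778
te_Supplier sourcing = (4 + 4·7 + 10)/6 = 42/6 = 7; σ²_Supplier sourcing = ((10−4)/6)² = 1.000
te_Pilot run = (10 + 4·12 + 20)/6 = 78/6 = 13; σ²_Pilot run = ((20−10)/6)² = 2.778
te_QA = (2 + 4·4 + 6)/6 = 24/6 = 4; σ²_QA = ((6−2)/6)² = 0.444
te_Packaging design = (2 + 4·4 + 18)/6 = 36/6 = 6; σ²_Packaging design = ((18−2)/6)² = 7.111
te_Regulatory filing = (8 + 4·11 + 14)/6 = 66/6 = 11; σ²_Regulatory filing = ((14−8)/6)² = 1.000
te_Marketing collateral = (4 + 4·10 + 22)/6 = 66/6 = 11; σ²_Marketing collateral = ((22−4)/6)² = 9.000
te_Sales training = (7 + 4·12 + 17)/6 = 72/6 = 12; σ²_Sales training = ((17−7)/6)² = 2.778
te_Distribution setup = (7 + 4·8 + 15)/6 = 54/6 = 9; σ²_Distribution setup = ((15−7)/6)² = 1.778

Forward pass:
ES_User testing = 0; EF_User testing = 6
ES_Tooling = 0; EF_Tooling = 5
ES_Supplier sourcing = 5; EF_Supplier sourcing = 5+7 = 12
ES_Pilot run = 6; EF_Pilot run = 6+13 = 19
ES_QA = max(EF_User testing=6, EF_Tooling=5) = 6; EF_QA = 6+4 = 10
ES_Packaging design = 6; EF_Packaging design = 6+6 = 12
ES_Regulatory filing = 12; EF_Regulatory filing = 12+11 = 23
ES_Marketing collateral = max(EF_Supplier sourcing=12, EF_Pilot run=19) = 19; EF_Marketing collateral = 19+11 = 30
ES_Sales training = max(EF_Tooling=5, EF_Marketing collateral=30) = 30; EF_Sales training = 30+12 = 42
ES_Distribution setup = max(EF_Tooling=5, EF_QA=10, EF_Packaging design=12, EF_Regulatory filing=23, EF_Sales training=42) = 42; EF_Distribution setup = 42+9 = 51
Expected project duration μ = 51 days. Critical path: User testing → Pilot run → Marketing collateral → Sales training → Distribution setup.

Variance along critical path = 0.444 + 2.778 + 9.000 + 2.778 + 1.778 = 16.778; σ = 4.096 days.
D = μ + z·σ = 51 + 1.036·4.096 = 55.2 days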